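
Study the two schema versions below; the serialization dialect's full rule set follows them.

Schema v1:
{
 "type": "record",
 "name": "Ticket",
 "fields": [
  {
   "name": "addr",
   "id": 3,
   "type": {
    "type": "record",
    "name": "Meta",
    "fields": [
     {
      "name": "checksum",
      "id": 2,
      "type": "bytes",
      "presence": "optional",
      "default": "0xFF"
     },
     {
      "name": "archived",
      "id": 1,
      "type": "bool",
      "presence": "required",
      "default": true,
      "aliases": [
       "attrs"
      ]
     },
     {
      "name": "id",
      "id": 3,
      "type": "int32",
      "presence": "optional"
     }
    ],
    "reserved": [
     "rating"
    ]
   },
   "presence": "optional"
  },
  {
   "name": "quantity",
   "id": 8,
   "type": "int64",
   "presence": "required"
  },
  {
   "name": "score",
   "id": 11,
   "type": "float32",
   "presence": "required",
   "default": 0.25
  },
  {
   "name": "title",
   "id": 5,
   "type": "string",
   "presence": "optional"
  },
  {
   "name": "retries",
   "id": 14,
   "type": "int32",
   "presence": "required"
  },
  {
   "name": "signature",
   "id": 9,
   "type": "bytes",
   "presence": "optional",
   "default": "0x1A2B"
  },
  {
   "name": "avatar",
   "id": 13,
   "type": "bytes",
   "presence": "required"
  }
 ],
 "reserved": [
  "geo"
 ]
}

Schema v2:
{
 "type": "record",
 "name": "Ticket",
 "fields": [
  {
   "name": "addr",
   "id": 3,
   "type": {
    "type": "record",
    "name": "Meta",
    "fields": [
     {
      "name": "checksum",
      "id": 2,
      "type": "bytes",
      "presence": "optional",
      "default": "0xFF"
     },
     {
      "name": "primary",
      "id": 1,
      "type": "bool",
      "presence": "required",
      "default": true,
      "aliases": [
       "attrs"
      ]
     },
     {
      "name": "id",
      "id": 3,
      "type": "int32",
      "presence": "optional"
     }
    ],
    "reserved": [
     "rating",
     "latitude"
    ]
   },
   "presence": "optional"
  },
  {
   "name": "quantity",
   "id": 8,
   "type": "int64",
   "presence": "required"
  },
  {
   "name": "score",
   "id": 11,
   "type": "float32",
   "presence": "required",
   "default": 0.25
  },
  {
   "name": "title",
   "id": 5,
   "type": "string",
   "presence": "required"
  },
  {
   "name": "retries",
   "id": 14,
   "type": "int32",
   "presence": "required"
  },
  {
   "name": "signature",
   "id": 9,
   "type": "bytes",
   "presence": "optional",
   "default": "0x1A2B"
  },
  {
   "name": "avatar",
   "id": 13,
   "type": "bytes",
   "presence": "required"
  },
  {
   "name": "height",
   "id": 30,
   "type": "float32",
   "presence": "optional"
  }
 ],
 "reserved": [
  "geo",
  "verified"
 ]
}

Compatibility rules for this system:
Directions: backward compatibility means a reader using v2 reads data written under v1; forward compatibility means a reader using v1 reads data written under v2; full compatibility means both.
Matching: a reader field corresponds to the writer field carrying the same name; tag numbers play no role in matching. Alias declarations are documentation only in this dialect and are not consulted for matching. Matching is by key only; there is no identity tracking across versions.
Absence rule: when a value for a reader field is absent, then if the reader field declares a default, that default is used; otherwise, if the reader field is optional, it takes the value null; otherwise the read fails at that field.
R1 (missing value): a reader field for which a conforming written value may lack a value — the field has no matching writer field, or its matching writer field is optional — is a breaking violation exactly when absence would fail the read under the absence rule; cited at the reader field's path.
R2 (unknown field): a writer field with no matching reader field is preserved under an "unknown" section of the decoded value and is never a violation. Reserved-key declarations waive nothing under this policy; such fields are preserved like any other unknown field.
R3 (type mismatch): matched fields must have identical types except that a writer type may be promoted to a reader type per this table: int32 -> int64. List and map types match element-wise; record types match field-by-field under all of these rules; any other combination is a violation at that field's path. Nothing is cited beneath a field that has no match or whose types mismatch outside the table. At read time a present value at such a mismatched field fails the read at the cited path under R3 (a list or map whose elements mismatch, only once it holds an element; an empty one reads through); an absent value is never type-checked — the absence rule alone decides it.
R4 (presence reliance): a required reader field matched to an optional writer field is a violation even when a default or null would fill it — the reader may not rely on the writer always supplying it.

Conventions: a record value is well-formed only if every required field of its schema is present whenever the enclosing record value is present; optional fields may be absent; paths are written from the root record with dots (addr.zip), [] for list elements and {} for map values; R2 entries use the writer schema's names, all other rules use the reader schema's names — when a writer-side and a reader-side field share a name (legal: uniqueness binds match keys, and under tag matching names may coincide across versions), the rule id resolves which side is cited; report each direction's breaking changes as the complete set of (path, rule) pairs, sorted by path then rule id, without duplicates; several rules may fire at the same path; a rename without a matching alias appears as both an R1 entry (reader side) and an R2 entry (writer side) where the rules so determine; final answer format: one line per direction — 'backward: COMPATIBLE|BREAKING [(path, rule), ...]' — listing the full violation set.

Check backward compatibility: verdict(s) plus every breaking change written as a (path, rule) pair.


backward: BREAKING [(title, R1), (title, R4)]

in Ticket below, arrows point writer -> reader
backward pass over Ticket, reader schema v2, writer schema v1:
  Meta -> Meta, writer optional: addr aligns to addr
  int64 -> int64, writer required: quantity aligns to quantity
  float32 -> float32, writer required: score aligns to score
  string -> string, writer optional: title aligns to title
  int32 -> int32, writer required: retries aligns to retries
  bytes -> bytes, writer optional: signature aligns to signature
  bytes -> bytes, writer required: avatar aligns to avatar
  no writer field matches reader height
  bytes -> bytes, writer optional: addr.checksum aligns to addr.checksum
  no writer field matches reader addr.primary
  int32 -> int32, writer optional: addr.id aligns to addr.id
  addr.archived (writer side), unknown to reader
  breaking: (title, R1)
  breaking: (title, R4)
  => 2 violation(s): backward is BREAKING for Ticket
checking off the Ticket differences that do not matter here:
  renamed field archived to primary in record Meta -> fires no rule on Ticket, leaving the asked answer as it is
  added field height to record Ticket: optional float32, tag 30 (in v2 it sits last) -> fires no rule on Ticket, leaving the asked answer as it is


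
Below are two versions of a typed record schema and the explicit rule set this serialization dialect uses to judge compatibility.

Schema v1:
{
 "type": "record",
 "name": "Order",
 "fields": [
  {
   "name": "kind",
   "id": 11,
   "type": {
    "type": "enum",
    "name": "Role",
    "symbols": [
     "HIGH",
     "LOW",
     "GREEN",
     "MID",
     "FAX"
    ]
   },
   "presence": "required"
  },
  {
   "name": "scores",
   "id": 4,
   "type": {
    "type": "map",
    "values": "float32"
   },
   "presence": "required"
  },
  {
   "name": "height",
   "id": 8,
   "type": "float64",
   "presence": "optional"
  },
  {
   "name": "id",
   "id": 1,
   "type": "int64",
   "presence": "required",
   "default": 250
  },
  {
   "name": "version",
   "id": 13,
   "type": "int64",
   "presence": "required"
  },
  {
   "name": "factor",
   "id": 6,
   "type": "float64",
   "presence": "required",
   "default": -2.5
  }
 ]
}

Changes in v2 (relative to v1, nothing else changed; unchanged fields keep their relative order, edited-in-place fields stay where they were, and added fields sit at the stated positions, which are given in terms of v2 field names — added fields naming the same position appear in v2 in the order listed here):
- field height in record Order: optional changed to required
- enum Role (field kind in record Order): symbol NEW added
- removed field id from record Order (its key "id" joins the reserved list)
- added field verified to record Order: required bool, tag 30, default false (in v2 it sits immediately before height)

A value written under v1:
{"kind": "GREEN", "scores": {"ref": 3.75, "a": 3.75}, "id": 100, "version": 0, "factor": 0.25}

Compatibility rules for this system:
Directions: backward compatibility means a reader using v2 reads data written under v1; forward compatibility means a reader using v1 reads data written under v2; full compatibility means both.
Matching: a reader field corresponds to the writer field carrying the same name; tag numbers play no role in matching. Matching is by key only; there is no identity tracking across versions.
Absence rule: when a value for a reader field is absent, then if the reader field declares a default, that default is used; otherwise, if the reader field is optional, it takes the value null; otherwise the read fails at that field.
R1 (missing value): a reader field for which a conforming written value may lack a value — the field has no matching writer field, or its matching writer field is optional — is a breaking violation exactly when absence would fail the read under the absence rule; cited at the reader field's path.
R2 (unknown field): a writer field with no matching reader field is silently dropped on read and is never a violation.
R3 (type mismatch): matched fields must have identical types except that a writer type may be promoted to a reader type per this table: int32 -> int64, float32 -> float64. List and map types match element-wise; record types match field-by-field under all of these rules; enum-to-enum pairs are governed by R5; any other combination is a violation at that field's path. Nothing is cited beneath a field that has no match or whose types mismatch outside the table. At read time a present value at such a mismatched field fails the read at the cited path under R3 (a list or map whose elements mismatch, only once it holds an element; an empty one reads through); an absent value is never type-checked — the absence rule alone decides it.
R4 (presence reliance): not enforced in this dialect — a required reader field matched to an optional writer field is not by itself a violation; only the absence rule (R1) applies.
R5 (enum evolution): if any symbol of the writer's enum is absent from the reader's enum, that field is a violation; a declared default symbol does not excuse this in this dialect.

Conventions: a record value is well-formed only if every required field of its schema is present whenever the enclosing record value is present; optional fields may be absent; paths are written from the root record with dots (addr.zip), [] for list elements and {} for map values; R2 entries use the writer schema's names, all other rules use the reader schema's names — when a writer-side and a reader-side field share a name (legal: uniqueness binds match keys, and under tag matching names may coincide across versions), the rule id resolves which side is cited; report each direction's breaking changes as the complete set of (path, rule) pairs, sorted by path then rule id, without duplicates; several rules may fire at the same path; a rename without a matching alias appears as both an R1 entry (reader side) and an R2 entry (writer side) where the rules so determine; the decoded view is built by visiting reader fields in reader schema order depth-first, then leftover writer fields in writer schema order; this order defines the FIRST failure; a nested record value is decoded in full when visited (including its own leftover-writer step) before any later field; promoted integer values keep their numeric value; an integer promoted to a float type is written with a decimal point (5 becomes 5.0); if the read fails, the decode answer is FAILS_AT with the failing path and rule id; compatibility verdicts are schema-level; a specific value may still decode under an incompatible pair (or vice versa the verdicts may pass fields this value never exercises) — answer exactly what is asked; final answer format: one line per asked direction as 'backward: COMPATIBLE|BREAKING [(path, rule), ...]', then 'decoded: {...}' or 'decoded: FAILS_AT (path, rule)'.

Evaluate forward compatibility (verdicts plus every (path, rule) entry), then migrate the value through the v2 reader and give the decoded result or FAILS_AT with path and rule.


forward: BREAKING [(kind, R5)]; decoded: FAILS_AT (height, R1)

in Order below, arrows point writer -> reader
forward analysis of Order with v1 as reader and v2 as writer:
  kind <- kind (Role -> Role, writer required)
  scores <- scores (map<string, float32> -> map<string, float32>, writer required)
  height <- height (float64 -> float64, writer required)
  id: no writer match
  version <- version (int64 -> int64, writer required)
  factor <- factor (float64 -> float64, writer required)
  writer verified: unknown to reader
  violation R5 at kind
  => forward: BREAKING (1)
decode (reader v2):
  kind := "GREEN"
  scores := {"ref": 3.75, "a": 3.75}
  verified := false (no value, default fills)
  read fails at height under R1 (no fill)
  => FAILS_AT (height, R1)
diffs on Order not affecting the asked answer:
  removed field id from record Order (its key "id" joins the reserved list) -> no rule fires on it in Order's dialect; the asked verdict holds
  added field verified to record Order: required bool, tag 30, default false (in v2 it sits immediately before height) -> no rule fires on it in Order's dialect; the asked verdict holds


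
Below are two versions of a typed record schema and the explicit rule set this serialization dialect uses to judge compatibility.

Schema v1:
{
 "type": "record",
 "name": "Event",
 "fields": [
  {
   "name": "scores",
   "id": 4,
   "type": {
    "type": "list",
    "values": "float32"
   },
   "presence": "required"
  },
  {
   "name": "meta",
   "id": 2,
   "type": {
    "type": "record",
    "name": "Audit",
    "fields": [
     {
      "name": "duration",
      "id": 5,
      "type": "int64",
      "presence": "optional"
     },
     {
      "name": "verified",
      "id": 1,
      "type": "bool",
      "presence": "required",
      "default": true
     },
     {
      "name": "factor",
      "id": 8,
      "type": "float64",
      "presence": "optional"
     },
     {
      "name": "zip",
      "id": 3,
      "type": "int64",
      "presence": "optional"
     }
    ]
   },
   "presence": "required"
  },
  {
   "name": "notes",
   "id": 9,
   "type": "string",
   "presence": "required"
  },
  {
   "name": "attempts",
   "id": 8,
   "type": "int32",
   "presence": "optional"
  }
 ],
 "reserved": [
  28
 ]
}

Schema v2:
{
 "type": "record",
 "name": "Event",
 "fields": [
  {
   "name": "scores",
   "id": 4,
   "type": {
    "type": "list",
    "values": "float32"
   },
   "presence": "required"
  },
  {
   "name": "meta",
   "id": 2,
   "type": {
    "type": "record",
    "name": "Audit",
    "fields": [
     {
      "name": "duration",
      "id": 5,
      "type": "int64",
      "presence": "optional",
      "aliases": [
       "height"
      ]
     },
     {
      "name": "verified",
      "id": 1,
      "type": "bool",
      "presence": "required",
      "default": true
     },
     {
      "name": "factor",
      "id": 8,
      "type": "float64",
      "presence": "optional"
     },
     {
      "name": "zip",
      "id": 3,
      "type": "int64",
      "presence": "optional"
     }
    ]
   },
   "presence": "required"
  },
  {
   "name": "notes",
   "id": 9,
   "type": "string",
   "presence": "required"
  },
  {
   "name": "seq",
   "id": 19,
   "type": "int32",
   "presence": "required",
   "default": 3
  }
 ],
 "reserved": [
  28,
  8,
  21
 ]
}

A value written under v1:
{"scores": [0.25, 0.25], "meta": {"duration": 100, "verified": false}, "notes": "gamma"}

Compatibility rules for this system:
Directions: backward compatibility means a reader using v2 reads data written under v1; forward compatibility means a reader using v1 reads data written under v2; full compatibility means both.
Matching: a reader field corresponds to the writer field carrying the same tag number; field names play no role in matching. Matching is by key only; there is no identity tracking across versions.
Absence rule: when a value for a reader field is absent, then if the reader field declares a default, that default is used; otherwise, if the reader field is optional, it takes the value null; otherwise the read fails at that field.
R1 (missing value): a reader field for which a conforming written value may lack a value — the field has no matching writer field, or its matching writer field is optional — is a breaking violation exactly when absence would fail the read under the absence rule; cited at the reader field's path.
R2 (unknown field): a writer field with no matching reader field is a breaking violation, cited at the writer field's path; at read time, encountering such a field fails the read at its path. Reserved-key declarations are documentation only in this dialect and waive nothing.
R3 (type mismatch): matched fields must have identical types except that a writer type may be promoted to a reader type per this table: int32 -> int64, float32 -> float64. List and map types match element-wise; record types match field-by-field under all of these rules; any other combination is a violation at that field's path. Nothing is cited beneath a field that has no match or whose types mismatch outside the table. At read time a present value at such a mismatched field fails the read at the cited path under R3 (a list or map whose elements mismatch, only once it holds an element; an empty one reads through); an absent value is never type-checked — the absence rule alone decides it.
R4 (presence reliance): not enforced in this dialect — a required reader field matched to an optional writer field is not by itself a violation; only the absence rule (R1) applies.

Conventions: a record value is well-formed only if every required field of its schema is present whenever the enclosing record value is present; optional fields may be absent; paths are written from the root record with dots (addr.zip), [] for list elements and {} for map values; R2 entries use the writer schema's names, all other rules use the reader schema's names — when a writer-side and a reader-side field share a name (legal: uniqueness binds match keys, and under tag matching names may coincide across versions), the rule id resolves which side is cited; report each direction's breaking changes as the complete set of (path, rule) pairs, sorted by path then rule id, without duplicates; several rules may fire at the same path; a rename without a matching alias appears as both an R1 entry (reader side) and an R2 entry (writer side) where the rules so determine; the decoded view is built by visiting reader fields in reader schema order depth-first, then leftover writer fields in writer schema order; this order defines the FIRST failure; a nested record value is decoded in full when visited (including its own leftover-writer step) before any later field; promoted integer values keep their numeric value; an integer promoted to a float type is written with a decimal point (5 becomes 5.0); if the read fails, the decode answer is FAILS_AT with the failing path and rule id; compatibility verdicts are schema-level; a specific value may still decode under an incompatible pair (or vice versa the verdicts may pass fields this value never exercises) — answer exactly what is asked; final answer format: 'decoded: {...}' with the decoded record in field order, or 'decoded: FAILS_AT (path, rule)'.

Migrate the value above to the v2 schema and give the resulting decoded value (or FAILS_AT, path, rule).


decoded: {"scores": [0.25, 0.25], "meta": {"duration": 100, "verified": false, "factor": null, "zip": null}, "notes": "gamma", "seq": 3}

arrows below run writer -> reader for Event
decode (reader v2):
  scores := [0.25, 0.25]
  meta.duration := 100
  meta.verified := false
  meta.factor := null (absent, optional -> null)
  meta.zip := null (absent, optional -> null)
  notes := "gamma"
  seq := 3 (absent -> default)
  => decoded: {"scores": [0.25, 0.25], "meta": {"duration": 100, "verified": false, "factor": null, "zip": null}, "notes": "gamma", "seq": 3}


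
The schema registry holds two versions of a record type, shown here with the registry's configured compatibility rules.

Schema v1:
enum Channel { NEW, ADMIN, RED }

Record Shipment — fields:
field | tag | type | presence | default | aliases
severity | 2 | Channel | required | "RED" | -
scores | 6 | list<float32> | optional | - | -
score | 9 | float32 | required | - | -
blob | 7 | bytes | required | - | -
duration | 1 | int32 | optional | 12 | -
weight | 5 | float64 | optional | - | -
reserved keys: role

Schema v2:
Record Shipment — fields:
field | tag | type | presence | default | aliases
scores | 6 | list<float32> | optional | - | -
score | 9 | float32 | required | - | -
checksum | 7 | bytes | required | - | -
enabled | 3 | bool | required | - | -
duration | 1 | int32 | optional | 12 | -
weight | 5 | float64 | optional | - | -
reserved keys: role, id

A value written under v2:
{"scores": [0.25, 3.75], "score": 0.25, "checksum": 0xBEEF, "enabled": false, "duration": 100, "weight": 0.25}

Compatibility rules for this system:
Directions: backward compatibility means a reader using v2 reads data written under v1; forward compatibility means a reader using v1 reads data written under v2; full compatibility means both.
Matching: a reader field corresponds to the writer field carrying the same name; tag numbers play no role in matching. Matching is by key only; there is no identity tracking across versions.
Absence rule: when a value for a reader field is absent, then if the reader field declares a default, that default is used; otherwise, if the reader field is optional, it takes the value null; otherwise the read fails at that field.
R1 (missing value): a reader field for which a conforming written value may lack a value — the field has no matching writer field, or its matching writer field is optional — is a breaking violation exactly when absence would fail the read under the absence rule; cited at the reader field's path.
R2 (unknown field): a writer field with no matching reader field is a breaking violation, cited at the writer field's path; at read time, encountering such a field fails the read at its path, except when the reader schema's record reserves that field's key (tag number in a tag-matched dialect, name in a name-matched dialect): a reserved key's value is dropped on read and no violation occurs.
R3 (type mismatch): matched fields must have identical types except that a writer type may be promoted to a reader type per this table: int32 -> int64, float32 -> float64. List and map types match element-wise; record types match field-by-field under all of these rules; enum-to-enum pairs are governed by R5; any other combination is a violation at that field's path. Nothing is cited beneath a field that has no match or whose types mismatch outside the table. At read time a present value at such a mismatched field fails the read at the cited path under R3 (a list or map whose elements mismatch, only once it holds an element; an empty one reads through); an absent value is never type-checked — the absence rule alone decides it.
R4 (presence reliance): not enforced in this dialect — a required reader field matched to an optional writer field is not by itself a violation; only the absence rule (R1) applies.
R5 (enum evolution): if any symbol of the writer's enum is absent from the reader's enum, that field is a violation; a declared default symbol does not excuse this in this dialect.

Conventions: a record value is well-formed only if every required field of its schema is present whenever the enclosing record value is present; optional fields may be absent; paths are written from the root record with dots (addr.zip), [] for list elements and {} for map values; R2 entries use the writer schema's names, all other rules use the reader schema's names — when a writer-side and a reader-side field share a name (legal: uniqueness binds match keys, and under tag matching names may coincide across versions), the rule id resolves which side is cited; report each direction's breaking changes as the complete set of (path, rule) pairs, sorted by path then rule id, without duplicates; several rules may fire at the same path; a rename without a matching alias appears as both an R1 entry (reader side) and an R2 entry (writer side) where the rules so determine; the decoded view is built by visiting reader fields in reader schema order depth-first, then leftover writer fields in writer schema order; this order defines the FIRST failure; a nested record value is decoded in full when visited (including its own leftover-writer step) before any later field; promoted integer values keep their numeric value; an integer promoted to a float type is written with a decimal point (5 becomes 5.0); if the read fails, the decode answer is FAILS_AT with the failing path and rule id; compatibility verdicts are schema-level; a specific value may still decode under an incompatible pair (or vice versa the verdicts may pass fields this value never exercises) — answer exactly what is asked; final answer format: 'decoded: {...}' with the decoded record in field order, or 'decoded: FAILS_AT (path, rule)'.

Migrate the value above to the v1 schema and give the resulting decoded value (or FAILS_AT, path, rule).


decoded: FAILS_AT (blob, R1)

the writer's type comes first in each Shipment pair
migrating the Shipment value to v1:
  severity := "RED" (no value, default fills)
  scores := [0.25, 3.75]
  score := 0.25
  read fails at blob under R1 (no fill)
  => FAILS_AT (blob, R1)
remaining Shipment differences; none change what is asked:
  removed field severity from record Shipment -> a verdict-level change on Shipment — the shown value reads the same
  added field enabled to record Shipment: required bool, tag 3 (in v2 it sits immediately before duration) -> a verdict-level change on Shipment — the shown value reads the same


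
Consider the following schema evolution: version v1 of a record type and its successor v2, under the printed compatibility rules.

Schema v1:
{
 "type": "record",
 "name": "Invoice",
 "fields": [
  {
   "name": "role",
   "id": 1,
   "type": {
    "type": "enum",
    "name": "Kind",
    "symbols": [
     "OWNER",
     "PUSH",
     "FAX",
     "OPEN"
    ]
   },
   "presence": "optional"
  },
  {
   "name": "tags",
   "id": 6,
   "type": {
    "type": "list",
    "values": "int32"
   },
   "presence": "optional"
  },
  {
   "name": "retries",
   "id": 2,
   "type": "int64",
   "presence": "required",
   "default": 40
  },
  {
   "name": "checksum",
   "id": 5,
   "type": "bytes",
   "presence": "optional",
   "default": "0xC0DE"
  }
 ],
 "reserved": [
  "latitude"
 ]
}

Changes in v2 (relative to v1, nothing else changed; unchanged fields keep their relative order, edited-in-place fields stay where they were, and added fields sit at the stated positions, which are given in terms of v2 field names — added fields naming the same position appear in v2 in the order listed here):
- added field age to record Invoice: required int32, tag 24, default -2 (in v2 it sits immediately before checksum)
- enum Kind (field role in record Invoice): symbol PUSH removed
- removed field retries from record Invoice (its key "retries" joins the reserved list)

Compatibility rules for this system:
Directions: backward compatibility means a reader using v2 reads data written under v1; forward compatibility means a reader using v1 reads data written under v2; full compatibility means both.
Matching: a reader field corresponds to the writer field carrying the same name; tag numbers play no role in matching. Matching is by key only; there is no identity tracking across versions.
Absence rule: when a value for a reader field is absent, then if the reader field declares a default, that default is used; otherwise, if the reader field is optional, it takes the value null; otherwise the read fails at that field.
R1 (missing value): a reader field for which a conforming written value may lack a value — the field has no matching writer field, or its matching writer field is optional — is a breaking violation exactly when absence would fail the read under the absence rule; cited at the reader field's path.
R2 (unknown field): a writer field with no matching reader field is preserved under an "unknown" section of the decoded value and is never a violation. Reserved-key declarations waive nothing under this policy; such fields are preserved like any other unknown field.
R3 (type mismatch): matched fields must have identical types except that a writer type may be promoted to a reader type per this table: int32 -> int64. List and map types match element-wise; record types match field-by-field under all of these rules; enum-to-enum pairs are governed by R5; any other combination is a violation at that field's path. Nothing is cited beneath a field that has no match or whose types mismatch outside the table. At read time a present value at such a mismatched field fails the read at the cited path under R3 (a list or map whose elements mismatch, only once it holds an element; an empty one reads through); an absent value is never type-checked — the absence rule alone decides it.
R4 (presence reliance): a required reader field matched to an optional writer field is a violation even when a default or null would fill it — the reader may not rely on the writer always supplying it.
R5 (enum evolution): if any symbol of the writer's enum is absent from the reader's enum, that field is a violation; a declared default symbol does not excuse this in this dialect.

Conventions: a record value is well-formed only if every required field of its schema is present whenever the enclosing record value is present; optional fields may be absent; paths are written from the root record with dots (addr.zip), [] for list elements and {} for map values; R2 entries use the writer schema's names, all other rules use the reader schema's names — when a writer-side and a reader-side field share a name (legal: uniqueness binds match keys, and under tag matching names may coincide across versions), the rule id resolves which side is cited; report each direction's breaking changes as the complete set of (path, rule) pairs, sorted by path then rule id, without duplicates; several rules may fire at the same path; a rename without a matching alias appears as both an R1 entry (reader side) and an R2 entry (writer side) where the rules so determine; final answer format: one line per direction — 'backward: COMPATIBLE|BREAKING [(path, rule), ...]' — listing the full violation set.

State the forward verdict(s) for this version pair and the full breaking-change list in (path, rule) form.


in Invoice below, arrows point writer -> reader
forward on Invoice — v1 reading data written by v2:
  Kind -> Kind, writer optional: role aligns to role
  list<int32> -> list<int32>, writer optional: tags aligns to tags
  retries has no writer counterpart
  bytes -> bytes, writer optional: checksum aligns to checksum
  leftover writer field: age
  => forward verdict for Invoice: COMPATIBLE, no violations
checking off the Invoice differences that do not matter here:
  added field age to record Invoice: required int32, tag 24, default -2 (in v2 it sits immediately before checksum) -> fires no rule on Invoice, leaving the asked answer as it is
  enum Kind (field role in record Invoice): symbol PUSH removed -> fires only in the backward direction of Invoice, which is not asked here
  removed field retries from record Invoice (its key "retries" joins the reserved list) -> fires no rule on Invoice, leaving the asked answer as it is

forward: COMPATIBLE []


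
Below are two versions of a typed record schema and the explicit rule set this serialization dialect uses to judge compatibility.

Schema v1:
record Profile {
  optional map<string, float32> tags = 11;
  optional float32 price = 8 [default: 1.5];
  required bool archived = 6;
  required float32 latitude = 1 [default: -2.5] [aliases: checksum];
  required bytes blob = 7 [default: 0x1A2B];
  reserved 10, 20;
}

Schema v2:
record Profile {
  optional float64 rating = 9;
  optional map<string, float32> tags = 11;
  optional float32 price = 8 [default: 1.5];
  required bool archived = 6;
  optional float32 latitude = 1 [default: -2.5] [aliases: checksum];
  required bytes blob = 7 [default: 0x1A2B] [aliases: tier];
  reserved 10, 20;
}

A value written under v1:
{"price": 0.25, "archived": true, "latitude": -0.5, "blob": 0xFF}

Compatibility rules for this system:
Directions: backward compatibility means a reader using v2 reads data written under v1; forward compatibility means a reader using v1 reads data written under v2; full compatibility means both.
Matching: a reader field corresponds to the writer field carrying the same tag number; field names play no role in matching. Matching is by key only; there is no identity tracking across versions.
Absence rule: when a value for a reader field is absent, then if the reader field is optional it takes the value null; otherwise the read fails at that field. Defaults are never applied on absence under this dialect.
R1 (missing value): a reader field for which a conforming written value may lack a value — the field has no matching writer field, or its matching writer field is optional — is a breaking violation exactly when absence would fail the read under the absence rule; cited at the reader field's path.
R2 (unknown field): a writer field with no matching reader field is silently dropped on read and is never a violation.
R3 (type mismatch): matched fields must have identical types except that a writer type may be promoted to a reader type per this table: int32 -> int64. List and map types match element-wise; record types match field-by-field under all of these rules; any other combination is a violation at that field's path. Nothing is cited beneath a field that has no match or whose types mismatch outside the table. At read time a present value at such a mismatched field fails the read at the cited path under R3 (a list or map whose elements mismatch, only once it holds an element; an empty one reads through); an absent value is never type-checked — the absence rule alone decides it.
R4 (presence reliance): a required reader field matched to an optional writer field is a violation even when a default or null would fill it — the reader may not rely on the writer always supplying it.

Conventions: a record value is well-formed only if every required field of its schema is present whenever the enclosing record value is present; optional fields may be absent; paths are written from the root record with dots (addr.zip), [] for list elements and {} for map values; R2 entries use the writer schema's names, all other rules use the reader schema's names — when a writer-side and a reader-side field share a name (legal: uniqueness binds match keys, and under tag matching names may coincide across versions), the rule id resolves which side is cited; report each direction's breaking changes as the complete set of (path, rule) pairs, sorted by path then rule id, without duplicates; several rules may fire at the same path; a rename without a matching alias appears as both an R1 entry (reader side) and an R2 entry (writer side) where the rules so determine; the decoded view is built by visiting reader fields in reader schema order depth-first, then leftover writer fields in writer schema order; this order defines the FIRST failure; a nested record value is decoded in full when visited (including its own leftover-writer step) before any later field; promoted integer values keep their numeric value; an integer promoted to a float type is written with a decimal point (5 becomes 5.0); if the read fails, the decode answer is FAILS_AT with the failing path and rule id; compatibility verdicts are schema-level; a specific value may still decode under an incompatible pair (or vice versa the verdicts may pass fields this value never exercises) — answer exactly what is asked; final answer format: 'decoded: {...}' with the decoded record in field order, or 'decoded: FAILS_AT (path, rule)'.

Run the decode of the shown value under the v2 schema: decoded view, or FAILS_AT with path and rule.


decoded: {"rating": null, "tags": null, "price": 0.25, "archived": true, "latitude": -0.5, "blob": 0xFF}

arrows below run writer -> reader for Profile
decoding the Profile value with the v2 reader:
  rating := null (absent, optional -> null)
  tags := null (absent, optional -> null)
  price := 0.25
  archived := true
  latitude := -0.5
  blob := 0xFF
  => decoded: {"rating": null, "tags": null, "price": 0.25, "archived": true, "latitude": -0.5, "blob": 0xFF}
checking off the Profile differences that do not matter here:
  field latitude in record Profile: required changed to optional -> affects the rule determinations only; this particular Profile value decodes identically


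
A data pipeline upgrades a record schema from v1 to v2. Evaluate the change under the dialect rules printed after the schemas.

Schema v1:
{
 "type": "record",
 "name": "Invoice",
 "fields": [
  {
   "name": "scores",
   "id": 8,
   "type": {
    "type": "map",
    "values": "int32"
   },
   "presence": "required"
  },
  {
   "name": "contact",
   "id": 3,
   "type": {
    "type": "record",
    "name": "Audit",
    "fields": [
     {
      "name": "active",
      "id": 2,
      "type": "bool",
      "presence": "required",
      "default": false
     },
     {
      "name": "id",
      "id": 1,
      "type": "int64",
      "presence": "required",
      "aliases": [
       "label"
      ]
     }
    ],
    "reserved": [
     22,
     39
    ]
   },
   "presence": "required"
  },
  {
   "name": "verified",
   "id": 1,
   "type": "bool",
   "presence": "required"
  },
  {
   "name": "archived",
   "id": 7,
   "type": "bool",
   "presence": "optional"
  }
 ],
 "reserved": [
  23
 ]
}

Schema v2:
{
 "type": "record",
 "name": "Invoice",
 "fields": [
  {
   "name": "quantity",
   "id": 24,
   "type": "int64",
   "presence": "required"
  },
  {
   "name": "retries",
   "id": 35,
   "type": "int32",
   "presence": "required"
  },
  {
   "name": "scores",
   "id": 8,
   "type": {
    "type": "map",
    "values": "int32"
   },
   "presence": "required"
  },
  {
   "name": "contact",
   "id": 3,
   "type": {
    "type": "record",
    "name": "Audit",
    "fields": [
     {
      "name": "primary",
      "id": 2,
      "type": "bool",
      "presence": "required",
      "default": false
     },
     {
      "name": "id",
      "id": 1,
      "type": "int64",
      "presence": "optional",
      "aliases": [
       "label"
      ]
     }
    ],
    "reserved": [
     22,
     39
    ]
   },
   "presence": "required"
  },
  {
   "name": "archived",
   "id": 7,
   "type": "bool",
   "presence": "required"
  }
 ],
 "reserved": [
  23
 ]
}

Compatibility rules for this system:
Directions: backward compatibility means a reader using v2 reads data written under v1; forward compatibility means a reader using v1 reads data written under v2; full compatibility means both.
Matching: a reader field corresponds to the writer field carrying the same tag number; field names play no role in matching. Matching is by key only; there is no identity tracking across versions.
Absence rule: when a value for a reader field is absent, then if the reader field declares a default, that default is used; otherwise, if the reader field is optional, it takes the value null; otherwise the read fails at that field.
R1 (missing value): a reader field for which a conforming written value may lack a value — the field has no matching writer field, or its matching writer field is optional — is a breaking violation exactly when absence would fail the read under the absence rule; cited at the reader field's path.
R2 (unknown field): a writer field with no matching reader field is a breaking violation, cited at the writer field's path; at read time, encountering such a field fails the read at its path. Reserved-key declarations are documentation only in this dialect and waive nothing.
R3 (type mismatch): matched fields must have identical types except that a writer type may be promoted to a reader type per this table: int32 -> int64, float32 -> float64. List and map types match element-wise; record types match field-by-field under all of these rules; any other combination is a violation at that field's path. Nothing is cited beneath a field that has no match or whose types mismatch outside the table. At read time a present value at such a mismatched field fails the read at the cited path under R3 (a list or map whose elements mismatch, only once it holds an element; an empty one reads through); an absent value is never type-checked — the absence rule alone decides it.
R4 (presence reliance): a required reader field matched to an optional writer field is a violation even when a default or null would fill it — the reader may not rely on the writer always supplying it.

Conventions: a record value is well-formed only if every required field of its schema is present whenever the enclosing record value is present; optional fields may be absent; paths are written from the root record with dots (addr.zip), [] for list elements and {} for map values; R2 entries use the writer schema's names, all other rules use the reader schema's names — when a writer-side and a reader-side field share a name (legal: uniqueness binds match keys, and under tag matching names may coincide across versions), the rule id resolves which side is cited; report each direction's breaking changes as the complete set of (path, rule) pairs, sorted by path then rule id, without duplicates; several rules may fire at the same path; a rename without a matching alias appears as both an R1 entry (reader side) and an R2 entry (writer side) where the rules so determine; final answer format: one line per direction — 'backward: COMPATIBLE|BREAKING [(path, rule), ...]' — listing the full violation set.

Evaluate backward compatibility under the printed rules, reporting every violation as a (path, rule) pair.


the writer's type comes first in each Invoice pair
backward on Invoice — v2 reading data written by v1:
  quantity: no writer-side match
  retries: no writer-side match
  map<string, int32> -> map<string, int32>, writer required: scores aligns to scores
  Audit -> Audit, writer required: contact aligns to contact
  bool -> bool, writer optional: archived aligns to archived
  writer field verified has no reader counterpart
  bool -> bool, writer required: contact.primary aligns to contact.active
  int64 -> int64, writer required: contact.id aligns to contact.id
  violation R1 at archived
  violation R4 at archived
  violation R1 at quantity
  violation R1 at retries
  violation R2 at verified
  => backward verdict for Invoice: BREAKING, 5 violation(s)
diffs on Invoice not affecting the asked answer:
  renamed field active to primary in record Audit -> fires no rule on Invoice, leaving the asked answer as it is
  field id in record Audit: required changed to optional -> its effect on Invoice is confined to the forward direction, not asked

backward: BREAKING [(archived, R1), (archived, R4), (quantity, R1), (retries, R1), (verified, R2)]
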